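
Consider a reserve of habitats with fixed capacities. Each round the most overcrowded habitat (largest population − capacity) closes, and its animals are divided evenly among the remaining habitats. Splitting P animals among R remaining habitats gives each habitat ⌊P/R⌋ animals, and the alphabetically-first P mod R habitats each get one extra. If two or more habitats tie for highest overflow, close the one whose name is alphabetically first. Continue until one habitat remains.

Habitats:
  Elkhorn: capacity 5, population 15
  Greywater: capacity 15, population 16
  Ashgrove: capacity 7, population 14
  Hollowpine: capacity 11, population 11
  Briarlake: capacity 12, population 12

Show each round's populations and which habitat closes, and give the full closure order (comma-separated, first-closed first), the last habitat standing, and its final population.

Closure order: Elkhorn, Ashgrove, Greywater, Briarlake
Last habitat: Hollowpine with 68 animals

Round 1: Ashgrove=14 Briarlake=12 Elkhorn=15 Greywater=16 Hollowpine=11 → close Elkhorn (overflow 10)
  15÷4 = 3 each, +1 to first 3
Round 2: Ashgrove=18 Briarlake=16 Greywater=20 Hollowpine=14 → close Ashgrove (overflow 11)
  18÷3 = 6 each, +1 to first 0
Round 3: Briarlake=22 Greywater=26 Hollowpine=20 → close Greywater (overflow 11)
  26÷2 = 13 each, +1 to first 0
Round 4: Briarlake=35 Hollowpine=33 → close Briarlake (overflow 23)
  35÷1 = 35 each, +1 to first 0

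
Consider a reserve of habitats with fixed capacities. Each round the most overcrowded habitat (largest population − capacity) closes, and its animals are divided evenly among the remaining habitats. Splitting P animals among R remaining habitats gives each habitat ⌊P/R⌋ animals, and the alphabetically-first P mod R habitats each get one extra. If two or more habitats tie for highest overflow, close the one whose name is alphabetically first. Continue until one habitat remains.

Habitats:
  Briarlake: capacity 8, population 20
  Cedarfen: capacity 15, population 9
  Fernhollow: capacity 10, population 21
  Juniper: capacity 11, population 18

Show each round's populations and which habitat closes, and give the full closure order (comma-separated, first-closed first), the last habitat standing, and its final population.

Round 1: Briarlake=20 Cedarfen=9 Fernhollow=21 Juniper=18 → close Briarlake (overflow 12)
  20÷3 = 6 each, +1 to first 2
Round 2: Cedarfen=16 Fernhollow=28 Juniper=24 → close Fernhollow (overflow 18)
  28÷2 = 14 each, +1 to first 0
Round 3: Cedarfen=30 Juniper=38 → close Juniper (overflow 27)
  38÷1 = 38 each, +1 to first 0

Closure order: Briarlake, Fernhollow, Juniper
Last habitat: Cedarfen with 68 animals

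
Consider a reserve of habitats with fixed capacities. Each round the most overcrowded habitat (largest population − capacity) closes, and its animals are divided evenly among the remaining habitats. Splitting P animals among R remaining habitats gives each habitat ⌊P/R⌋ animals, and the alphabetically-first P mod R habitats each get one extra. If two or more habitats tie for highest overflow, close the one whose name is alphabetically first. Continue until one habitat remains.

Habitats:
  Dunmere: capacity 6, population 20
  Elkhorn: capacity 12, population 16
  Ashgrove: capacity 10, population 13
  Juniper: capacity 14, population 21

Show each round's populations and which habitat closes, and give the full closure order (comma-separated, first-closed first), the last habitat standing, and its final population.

Round 1: Ashgrove=13 Dunmere=20 Elkhorn=16 Juniper=21 → close Dunmere (overflow 14)
  20÷3 = 6 each, +1 to first 2
Round 2: Ashgrove=20 Elkhorn=23 Juniper=27 → close Juniper (overflow 13)
  27÷2 = 13 each, +1 to first 1
Round 3: Ashgrove=34 Elkhorn=36 → close Ashgrove (overflow 24)
  34÷1 = 34 each, +1 to first 0

Closure order: Dunmere, Juniper, Ashgrove
Last habitat: Elkhorn with 70 animals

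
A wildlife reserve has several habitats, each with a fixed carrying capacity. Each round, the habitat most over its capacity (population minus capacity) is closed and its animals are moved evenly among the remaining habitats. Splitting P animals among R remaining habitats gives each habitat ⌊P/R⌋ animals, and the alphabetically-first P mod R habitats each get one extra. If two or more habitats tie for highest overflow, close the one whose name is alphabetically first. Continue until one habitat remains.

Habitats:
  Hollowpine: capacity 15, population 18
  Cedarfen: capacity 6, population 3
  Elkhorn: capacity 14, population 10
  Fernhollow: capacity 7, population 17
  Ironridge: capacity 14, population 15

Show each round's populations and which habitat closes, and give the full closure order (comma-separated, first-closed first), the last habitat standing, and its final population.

Round 1: Cedarfen=3 Elkhorn=10 Fernhollow=17 Hollowpine=18 Ironridge=15 → close Fernhollow (overflow 10)
  17÷4 = 4 each, +1 to first 1
Round 2: Cedarfen=8 Elkhorn=14 Hollowpine=22 Ironridge=19 → close Hollowpine (overflow 7)
  22÷3 = 7 each, +1 to first 1
Round 3: Cedarfen=16 Elkhorn=21 Ironridge=26 → close Ironridge (overflow 12)
  26÷2 = 13 each, +1 to first 0
Round 4: Cedarfen=29 Elkhorn=34 → close Cedarfen (overflow 23)
  29÷1 = 29 each, +1 to first 0

Closure order: Fernhollow, Hollowpine, Ironridge, Cedarfen
Last habitat: Elkhorn with 63 animals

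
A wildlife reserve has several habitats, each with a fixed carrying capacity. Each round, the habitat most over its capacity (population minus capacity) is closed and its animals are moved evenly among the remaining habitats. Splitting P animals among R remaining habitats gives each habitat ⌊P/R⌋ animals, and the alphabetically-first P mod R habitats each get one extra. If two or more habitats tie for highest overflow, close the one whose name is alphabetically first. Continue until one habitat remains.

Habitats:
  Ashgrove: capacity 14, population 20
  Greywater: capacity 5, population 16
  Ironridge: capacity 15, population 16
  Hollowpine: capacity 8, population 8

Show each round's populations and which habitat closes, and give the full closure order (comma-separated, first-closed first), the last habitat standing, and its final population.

Closure order: Greywater, Ashgrove, Ironridge
Last habitat: Hollowpine with 60 animals

Round 1: Ashgrove=20 Greywater=16 Hollowpine=8 Ironridge=16 → close Greywater (overflow 11)
  16÷3 = 5 each, +1 to first 1
Round 2: Ashgrove=26 Hollowpine=13 Ironridge=21 → close Ashgrove (overflow 12)
  26÷2 = 13 each, +1 to first 0
Round 3: Hollowpine=26 Ironridge=34 → close Ironridge (overflow 19)
  34÷1 = 34 each, +1 to first 0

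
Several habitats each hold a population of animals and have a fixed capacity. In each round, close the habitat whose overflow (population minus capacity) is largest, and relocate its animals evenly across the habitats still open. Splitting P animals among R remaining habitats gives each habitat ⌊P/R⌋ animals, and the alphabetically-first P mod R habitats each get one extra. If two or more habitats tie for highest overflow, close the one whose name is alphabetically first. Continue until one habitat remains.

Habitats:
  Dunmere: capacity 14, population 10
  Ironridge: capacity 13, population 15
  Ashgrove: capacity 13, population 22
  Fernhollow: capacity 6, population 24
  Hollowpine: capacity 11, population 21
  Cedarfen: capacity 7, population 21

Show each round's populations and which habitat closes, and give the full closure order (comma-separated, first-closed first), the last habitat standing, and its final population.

Closure order: Fernhollow, Cedarfen, Ashgrove, Hollowpine, Ironridge
Last habitat: Dunmere with 113 animals

Round 1: Ashgrove=22 Cedarfen=21 Dunmere=10 Fernhollow=24 Hollowpine=21 Ironridge=15 → close Fernhollow (overflow 18)
  24÷5 = 4 each, +1 to first 4
Round 2: Ashgrove=27 Cedarfen=26 Dunmere=15 Hollowpine=26 Ironridge=19 → close Cedarfen (overflow 19)
  26÷4 = 6 each, +1 to first 2
Round 3: Ashgrove=34 Dunmere=22 Hollowpine=32 Ironridge=25 → close Ashgrove (overflow 21)
  34÷3 = 11 each, +1 to first 1
Round 4: Dunmere=34 Hollowpine=43 Ironridge=36 → close Hollowpine (overflow 32)
  43÷2 = 21 each, +1 to first 1
Round 5: Dunmere=56 Ironridge=57 → close Ironridge (overflow 44)
  57÷1 = 57 each, +1 to first 0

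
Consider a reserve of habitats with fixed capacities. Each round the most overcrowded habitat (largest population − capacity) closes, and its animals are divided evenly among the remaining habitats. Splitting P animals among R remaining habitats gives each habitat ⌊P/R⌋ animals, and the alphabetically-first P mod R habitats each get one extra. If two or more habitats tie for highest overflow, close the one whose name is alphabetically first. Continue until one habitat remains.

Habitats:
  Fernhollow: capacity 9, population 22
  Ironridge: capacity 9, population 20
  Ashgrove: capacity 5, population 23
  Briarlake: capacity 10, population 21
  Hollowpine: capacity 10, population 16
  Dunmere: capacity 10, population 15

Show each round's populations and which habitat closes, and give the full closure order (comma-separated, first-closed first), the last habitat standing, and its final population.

Closure order: Ashgrove, Fernhollow, Briarlake, Ironridge, Dunmere
Last habitat: Hollowpine with 117 animals

Round 1: Ashgrove=23 Briarlake=21 Dunmere=15 Fernhollow=22 Hollowpine=16 Ironridge=20 → close Ashgrove (overflow 18)
  23÷5 = 4 each, +1 to first 3
Round 2: Briarlake=26 Dunmere=20 Fernhollow=27 Hollowpine=20 Ironridge=24 → close Fernhollow (overflow 18)
  27÷4 = 6 each, +1 to first 3
Round 3: Briarlake=33 Dunmere=27 Hollowpine=27 Ironridge=30 → close Briarlake (overflow 23)
  33÷3 = 11 each, +1 to first 0
Round 4: Dunmere=38 Hollowpine=38 Ironridge=41 → close Ironridge (overflow 32)
  41÷2 = 20 each, +1 to first 1
Round 5: Dunmere=59 Hollowpine=58 → close Dunmere (overflow 49)
  59÷1 = 59 each, +1 to first 0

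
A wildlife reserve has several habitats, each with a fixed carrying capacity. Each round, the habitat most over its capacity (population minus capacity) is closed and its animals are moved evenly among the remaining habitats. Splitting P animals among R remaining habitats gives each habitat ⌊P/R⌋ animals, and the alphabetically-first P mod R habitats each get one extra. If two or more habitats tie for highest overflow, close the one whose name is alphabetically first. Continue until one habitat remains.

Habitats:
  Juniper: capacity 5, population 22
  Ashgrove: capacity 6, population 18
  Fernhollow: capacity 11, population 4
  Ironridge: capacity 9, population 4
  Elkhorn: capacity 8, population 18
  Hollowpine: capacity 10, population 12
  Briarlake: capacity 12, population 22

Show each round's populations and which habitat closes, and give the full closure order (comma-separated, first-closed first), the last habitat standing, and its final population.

Round 1: Ashgrove=18 Briarlake=22 Elkhorn=18 Fernhollow=4 Hollowpine=12 Ironridge=4 Juniper=22 → close Juniper (overflow 17)
  22÷6 = 3 each, +1 to first 4
Round 2: Ashgrove=22 Briarlake=26 Elkhorn=22 Fernhollow=8 Hollowpine=15 Ironridge=7 → close Ashgrove (overflow 16)
  22÷5 = 4 each, +1 to first 2
Round 3: Briarlake=31 Elkhorn=27 Fernhollow=12 Hollowpine=19 Ironridge=11 → close Briarlake (overflow 19)
  31÷4 = 7 each, +1 to first 3
Round 4: Elkhorn=35 Fernhollow=20 Hollowpine=27 Ironridge=18 → close Elkhorn (overflow 27)
  35÷3 = 11 each, +1 to first 2
Round 5: Fernhollow=32 Hollowpine=39 Ironridge=29 → close Hollowpine (overflow 29)
  39÷2 = 19 each, +1 to first 1
Round 6: Fernhollow=52 Ironridge=48 → close Fernhollow (overflow 41)
  52÷1 = 52 each, +1 to first 0

Closure order: Juniper, Ashgrove, Briarlake, Elkhorn, Hollowpine, Fernhollow
Last habitat: Ironridge with 100 animals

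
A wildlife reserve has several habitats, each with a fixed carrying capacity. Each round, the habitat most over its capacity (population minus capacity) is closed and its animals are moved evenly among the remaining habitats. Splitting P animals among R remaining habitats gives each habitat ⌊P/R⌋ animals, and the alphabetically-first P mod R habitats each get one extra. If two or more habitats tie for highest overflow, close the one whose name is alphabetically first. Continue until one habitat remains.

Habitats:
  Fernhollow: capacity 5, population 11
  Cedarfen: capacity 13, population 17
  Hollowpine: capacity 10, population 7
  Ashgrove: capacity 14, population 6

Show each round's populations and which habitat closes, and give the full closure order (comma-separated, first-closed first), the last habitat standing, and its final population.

Round 1: Ashgrove=6 Cedarfen=17 Fernhollow=11 Hollowpine=7 → close Fernhollow (overflow 6)
  11÷3 = 3 each, +1 to first 2
Round 2: Ashgrove=10 Cedarfen=21 Hollowpine=10 → close Cedarfen (overflow 8)
  21÷2 = 10 each, +1 to first 1
Round 3: Ashgrove=21 Hollowpine=20 → close Hollowpine (overflow 10)
  20÷1 = 20 each, +1 to first 0

Closure order: Fernhollow, Cedarfen, Hollowpine
Last habitat: Ashgrove with 41 animals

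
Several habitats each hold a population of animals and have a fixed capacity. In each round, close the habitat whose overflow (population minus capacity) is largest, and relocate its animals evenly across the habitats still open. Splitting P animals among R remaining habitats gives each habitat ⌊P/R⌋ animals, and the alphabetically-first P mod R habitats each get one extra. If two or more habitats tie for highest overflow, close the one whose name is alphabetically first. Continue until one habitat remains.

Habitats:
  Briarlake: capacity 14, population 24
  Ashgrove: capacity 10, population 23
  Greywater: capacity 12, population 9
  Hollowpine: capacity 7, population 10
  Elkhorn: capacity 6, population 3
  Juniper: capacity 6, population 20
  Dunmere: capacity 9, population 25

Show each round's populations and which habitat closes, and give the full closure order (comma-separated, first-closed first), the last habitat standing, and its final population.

Closure order: Dunmere, Ashgrove, Juniper, Briarlake, Hollowpine, Elkhorn
Last habitat: Greywater with 114 animals

Round 1: Ashgrove=23 Briarlake=24 Dunmere=25 Elkhorn=3 Greywater=9 Hollowpine=10 Juniper=20 → close Dunmere (overflow 16)
  25÷6 = 4 each, +1 to first 1
Round 2: Ashgrove=28 Briarlake=28 Elkhorn=7 Greywater=13 Hollowpine=14 Juniper=24 → close Ashgrove (overflow 18)
  28÷5 = 5 each, +1 to first 3
Round 3: Briarlake=34 Elkhorn=13 Greywater=19 Hollowpine=19 Juniper=29 → close Juniper (overflow 23)
  29÷4 = 7 each, +1 to first 1
Round 4: Briarlake=42 Elkhorn=20 Greywater=26 Hollowpine=26 → close Briarlake (overflow 28)
  42÷3 = 14 each, +1 to first 0
Round 5: Elkhorn=34 Greywater=40 Hollowpine=40 → close Hollowpine (overflow 33)
  40÷2 = 20 each, +1 to first 0
Round 6: Elkhorn=54 Greywater=60 → close Elkhorn (overflow 48)
  54÷1 = 54 each, +1 to first 0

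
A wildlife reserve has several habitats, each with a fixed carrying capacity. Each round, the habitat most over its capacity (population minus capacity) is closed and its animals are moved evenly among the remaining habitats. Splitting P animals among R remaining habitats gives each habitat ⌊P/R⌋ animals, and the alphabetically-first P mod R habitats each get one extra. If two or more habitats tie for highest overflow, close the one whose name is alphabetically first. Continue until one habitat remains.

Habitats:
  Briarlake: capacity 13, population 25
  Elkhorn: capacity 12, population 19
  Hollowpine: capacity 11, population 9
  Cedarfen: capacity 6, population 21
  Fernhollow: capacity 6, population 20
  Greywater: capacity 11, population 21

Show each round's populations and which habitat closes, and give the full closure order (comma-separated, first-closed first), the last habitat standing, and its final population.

Round 1: Briarlake=25 Cedarfen=21 Elkhorn=19 Fernhollow=20 Greywater=21 Hollowpine=9 → close Cedarfen (overflow 15)
  21÷5 = 4 each, +1 to first 1
Round 2: Briarlake=30 Elkhorn=23 Fernhollow=24 Greywater=25 Hollowpine=13 → close Fernhollow (overflow 18)
  24÷4 = 6 each, +1 to first 0
Round 3: Briarlake=36 Elkhorn=29 Greywater=31 Hollowpine=19 → close Briarlake (overflow 23)
  36÷3 = 12 each, +1 to first 0
Round 4: Elkhorn=41 Greywater=43 Hollowpine=31 → close Greywater (overflow 32)
  43÷2 = 21 each, +1 to first 1
Round 5: Elkhorn=63 Hollowpine=52 → close Elkhorn (overflow 51)
  63÷1 = 63 each, +1 to first 0

Closure order: Cedarfen, Fernhollow, Briarlake, Greywater, Elkhorn
Last habitat: Hollowpine with 115 animals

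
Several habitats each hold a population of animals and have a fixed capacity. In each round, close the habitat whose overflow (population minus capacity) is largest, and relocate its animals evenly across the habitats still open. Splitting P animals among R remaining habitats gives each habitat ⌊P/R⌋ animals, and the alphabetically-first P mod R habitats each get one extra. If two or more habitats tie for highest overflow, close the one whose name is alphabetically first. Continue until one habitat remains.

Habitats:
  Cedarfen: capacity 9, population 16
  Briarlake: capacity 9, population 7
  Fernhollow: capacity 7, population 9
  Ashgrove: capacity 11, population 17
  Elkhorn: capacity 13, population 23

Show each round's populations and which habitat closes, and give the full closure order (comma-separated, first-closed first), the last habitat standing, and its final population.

Round 1: Ashgrove=17 Briarlake=7 Cedarfen=16 Elkhorn=23 Fernhollow=9 → close Elkhorn (overflow 10)
  23÷4 = 5 each, +1 to first 3
Round 2: Ashgrove=23 Briarlake=13 Cedarfen=22 Fernhollow=14 → close Cedarfen (overflow 13)
  22÷3 = 7 each, +1 to first 1
Round 3: Ashgrove=31 Briarlake=20 Fernhollow=21 → close Ashgrove (overflow 20)
  31÷2 = 15 each, +1 to first 1
Round 4: Briarlake=36 Fernhollow=36 → close Fernhollow (overflow 29)
  36÷1 = 36 each, +1 to first 0

Closure order: Elkhorn, Cedarfen, Ashgrove, Fernhollow
Last habitat: Briarlake with 72 animals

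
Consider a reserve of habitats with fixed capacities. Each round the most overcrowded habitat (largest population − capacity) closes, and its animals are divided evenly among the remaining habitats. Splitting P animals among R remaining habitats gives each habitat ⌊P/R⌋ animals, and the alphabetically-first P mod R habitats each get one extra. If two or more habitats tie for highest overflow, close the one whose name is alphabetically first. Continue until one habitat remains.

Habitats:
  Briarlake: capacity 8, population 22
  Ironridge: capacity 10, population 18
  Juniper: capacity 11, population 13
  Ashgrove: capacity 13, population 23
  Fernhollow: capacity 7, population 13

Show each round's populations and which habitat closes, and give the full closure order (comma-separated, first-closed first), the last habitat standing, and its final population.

Round 1: Ashgrove=23 Briarlake=22 Fernhollow=13 Ironridge=18 Juniper=13 → close Briarlake (overflow 14)
  22÷4 = 5 each, +1 to first 2
Round 2: Ashgrove=29 Fernhollow=19 Ironridge=23 Juniper=18 → close Ashgrove (overflow 16)
  29÷3 = 9 each, +1 to first 2
Round 3: Fernhollow=29 Ironridge=33 Juniper=27 → close Ironridge (overflow 23)
  33÷2 = 16 each, +1 to first 1
Round 4: Fernhollow=46 Juniper=43 → close Fernhollow (overflow 39)
  46÷1 = 46 each, +1 to first 0

Closure order: Briarlake, Ashgrove, Ironridge, Fernhollow
Last habitat: Juniper with 89 animals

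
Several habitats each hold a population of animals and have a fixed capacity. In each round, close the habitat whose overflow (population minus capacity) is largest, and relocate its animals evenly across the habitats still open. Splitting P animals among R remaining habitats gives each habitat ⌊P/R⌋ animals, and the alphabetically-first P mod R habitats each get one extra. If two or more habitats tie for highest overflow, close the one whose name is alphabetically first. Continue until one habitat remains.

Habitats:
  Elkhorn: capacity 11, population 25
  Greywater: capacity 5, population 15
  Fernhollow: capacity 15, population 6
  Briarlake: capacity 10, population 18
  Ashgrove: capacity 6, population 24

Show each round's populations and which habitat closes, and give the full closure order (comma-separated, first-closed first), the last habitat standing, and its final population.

Closure order: Ashgrove, Elkhorn, Greywater, Briarlake
Last habitat: Fernhollow with 88 animals

Round 1: Ashgrove=24 Briarlake=18 Elkhorn=25 Fernhollow=6 Greywater=15 → close Ashgrove (overflow 18)
  24÷4 = 6 each, +1 to first 0
Round 2: Briarlake=24 Elkhorn=31 Fernhollow=12 Greywater=21 → close Elkhorn (overflow 20)
  31÷3 = 10 each, +1 to first 1
Round 3: Briarlake=35 Fernhollow=22 Greywater=31 → close Greywater (overflow 26)
  31÷2 = 15 each, +1 to first 1
Round 4: Briarlake=51 Fernhollow=37 → close Briarlake (overflow 41)
  51÷1 = 51 each, +1 to first 0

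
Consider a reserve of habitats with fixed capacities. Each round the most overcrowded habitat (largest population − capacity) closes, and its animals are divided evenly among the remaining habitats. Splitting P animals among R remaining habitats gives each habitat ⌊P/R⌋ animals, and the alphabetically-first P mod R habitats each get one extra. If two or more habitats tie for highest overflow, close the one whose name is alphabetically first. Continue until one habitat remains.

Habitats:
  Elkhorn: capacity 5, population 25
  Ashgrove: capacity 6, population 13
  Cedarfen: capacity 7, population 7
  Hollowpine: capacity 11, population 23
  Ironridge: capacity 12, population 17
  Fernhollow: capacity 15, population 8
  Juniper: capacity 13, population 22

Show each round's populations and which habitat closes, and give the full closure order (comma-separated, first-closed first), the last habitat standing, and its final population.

Round 1: Ashgrove=13 Cedarfen=7 Elkhorn=25 Fernhollow=8 Hollowpine=23 Ironridge=17 Juniper=22 → close Elkhorn (overflow 20)
  25÷6 = 4 each, +1 to first 1
Round 2: Ashgrove=18 Cedarfen=11 Fernhollow=12 Hollowpine=27 Ironridge=21 Juniper=26 → close Hollowpine (overflow 16)
  27÷5 = 5 each, +1 to first 2
Round 3: Ashgrove=24 Cedarfen=17 Fernhollow=17 Ironridge=26 Juniper=31 → close Ashgrove (overflow 18)
  24÷4 = 6 each, +1 to first 0
Round 4: Cedarfen=23 Fernhollow=23 Ironridge=32 Juniper=37 → close Juniper (overflow 24)
  37÷3 = 12 each, +1 to first 1
Round 5: Cedarfen=36 Fernhollow=35 Ironridge=44 → close Ironridge (overflow 32)
  44÷2 = 22 each, +1 to first 0
Round 6: Cedarfen=58 Fernhollow=57 → close Cedarfen (overflow 51)
  58÷1 = 58 each, +1 to first 0

Closure order: Elkhorn, Hollowpine, Ashgrove, Juniper, Ironridge, Cedarfen
Last habitat: Fernhollow with 115 animals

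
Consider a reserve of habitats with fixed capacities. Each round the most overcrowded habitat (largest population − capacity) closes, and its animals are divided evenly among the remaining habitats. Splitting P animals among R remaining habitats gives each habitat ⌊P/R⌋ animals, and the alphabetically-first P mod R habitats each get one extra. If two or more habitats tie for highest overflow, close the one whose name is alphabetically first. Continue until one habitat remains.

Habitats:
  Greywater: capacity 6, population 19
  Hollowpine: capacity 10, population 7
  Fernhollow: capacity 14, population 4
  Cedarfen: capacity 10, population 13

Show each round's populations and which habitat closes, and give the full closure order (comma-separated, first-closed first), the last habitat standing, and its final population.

Closure order: Greywater, Cedarfen, Hollowpine
Last habitat: Fernhollow with 43 animals

Round 1: Cedarfen=13 Fernhollow=4 Greywater=19 Hollowpine=7 → close Greywater (overflow 13)
  19÷3 = 6 each, +1 to first 1
Round 2: Cedarfen=20 Fernhollow=10 Hollowpine=13 → close Cedarfen (overflow 10)
  20÷2 = 10 each, +1 to first 0
Round 3: Fernhollow=20 Hollowpine=23 → close Hollowpine (overflow 13)
  23÷1 = 23 each, +1 to first 0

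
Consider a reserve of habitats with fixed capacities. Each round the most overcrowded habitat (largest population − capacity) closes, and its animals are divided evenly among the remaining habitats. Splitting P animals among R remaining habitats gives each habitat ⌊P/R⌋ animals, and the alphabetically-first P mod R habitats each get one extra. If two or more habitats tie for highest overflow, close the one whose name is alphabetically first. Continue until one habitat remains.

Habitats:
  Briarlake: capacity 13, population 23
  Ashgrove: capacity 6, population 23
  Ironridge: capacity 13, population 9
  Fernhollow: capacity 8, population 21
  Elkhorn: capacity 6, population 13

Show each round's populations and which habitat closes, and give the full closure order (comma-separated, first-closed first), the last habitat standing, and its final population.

Round 1: Ashgrove=23 Briarlake=23 Elkhorn=13 Fernhollow=21 Ironridge=9 → close Ashgrove (overflow 17)
  23÷4 = 5 each, +1 to first 3
Round 2: Briarlake=29 Elkhorn=19 Fernhollow=27 Ironridge=14 → close Fernhollow (overflow 19)
  27÷3 = 9 each, +1 to first 0
Round 3: Briarlake=38 Elkhorn=28 Ironridge=23 → close Briarlake (overflow 25)
  38÷2 = 19 each, +1 to first 0
Round 4: Elkhorn=47 Ironridge=42 → close Elkhorn (overflow 41)
  47÷1 = 47 each, +1 to first 0

Closure order: Ashgrove, Fernhollow, Briarlake, Elkhorn
Last habitat: Ironridge with 89 animals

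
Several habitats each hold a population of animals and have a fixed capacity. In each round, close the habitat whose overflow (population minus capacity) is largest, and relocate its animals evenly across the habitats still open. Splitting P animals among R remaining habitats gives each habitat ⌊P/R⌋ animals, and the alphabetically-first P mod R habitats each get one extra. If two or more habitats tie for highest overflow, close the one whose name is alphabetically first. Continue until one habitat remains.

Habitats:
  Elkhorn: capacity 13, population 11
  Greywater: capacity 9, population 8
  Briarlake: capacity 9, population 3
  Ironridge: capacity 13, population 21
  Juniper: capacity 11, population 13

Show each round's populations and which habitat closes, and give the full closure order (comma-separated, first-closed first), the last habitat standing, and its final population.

Round 1: Briarlake=3 Elkhorn=11 Greywater=8 Ironridge=21 Juniper=13 → close Ironridge (overflow 8)
  21÷4 = 5 each, +1 to first 1
Round 2: Briarlake=9 Elkhorn=16 Greywater=13 Juniper=18 → close Juniper (overflow 7)
  18÷3 = 6 each, +1 to first 0
Round 3: Briarlake=15 Elkhorn=22 Greywater=19 → close Greywater (overflow 10)
  19÷2 = 9 each, +1 to first 1
Round 4: Briarlake=25 Elkhorn=31 → close Elkhorn (overflow 18)
  31÷1 = 31 each, +1 to first 0

Closure order: Ironridge, Juniper, Greywater, Elkhorn
Last habitat: Briarlake with 56 animals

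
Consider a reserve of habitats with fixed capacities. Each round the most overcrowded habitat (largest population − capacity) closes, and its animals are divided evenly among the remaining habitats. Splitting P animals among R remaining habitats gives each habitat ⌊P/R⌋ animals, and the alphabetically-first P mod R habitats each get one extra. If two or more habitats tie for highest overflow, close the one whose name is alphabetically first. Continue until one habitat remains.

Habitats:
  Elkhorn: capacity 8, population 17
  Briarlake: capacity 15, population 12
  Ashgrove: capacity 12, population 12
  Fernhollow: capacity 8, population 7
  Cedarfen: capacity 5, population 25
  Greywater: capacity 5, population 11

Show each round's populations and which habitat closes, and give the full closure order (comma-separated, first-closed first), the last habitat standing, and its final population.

Closure order: Cedarfen, Elkhorn, Greywater, Ashgrove, Fernhollow
Last habitat: Briarlake with 84 animals

Round 1: Ashgrove=12 Briarlake=12 Cedarfen=25 Elkhorn=17 Fernhollow=7 Greywater=11 → close Cedarfen (overflow 20)
  25÷5 = 5 each, +1 to first 0
Round 2: Ashgrove=17 Briarlake=17 Elkhorn=22 Fernhollow=12 Greywater=16 → close Elkhorn (overflow 14)
  22÷4 = 5 each, +1 to first 2
Round 3: Ashgrove=23 Briarlake=23 Fernhollow=17 Greywater=21 → close Greywater (overflow 16)
  21÷3 = 7 each, +1 to first 0
Round 4: Ashgrove=30 Briarlake=30 Fernhollow=24 → close Ashgrove (overflow 18)
  30÷2 = 15 each, +1 to first 0
Round 5: Briarlake=45 Fernhollow=39 → close Fernhollow (overflow 31)
  39÷1 = 39 each, +1 to first 0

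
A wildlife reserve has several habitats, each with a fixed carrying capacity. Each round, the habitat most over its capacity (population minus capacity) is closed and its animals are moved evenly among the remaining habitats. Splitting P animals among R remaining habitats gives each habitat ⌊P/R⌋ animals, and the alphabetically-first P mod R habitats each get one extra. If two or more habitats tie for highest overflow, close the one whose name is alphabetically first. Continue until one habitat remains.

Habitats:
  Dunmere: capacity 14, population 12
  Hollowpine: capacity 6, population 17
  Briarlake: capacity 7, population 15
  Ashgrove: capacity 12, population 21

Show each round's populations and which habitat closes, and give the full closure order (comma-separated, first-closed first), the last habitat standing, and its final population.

Round 1: Ashgrove=21 Briarlake=15 Dunmere=12 Hollowpine=17 → close Hollowpine (overflow 11)
  17÷3 = 5 each, +1 to first 2
Round 2: Ashgrove=27 Briarlake=21 Dunmere=17 → close Ashgrove (overflow 15)
  27÷2 = 13 each, +1 to first 1
Round 3: Briarlake=35 Dunmere=30 → close Briarlake (overflow 28)
  35÷1 = 35 each, +1 to first 0

Closure order: Hollowpine, Ashgrove, Briarlake
Last habitat: Dunmere with 65 animals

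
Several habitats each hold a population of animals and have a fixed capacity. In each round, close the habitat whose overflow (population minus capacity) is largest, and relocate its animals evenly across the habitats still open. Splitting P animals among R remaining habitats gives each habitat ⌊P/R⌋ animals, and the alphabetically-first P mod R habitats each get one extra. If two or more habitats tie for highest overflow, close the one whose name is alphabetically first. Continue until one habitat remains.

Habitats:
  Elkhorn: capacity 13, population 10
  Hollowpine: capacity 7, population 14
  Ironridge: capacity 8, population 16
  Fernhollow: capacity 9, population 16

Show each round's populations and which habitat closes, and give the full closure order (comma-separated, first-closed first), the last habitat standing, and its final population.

Round 1: Elkhorn=10 Fernhollow=16 Hollowpine=14 Ironridge=16 → close Ironridge (overflow 8)
  16÷3 = 5 each, +1 to first 1
Round 2: Elkhorn=16 Fernhollow=21 Hollowpine=19 → close Fernhollow (overflow 12)
  21÷2 = 10 each, +1 to first 1
Round 3: Elkhorn=27 Hollowpine=29 → close Hollowpine (overflow 22)
  29÷1 = 29 each, +1 to first 0

Closure order: Ironridge, Fernhollow, Hollowpine
Last habitat: Elkhorn with 56 animals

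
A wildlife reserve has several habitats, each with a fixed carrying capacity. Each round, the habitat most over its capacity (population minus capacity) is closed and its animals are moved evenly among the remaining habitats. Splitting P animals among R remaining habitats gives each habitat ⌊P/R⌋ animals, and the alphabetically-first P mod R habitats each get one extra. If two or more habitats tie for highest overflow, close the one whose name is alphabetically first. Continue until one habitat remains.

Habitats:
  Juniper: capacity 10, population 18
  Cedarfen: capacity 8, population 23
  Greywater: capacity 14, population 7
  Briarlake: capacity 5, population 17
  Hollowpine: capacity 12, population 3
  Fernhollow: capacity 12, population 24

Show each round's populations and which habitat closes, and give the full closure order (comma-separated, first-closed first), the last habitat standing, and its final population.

Closure order: Cedarfen, Briarlake, Fernhollow, Juniper, Greywater
Last habitat: Hollowpine with 92 animals

Round 1: Briarlake=17 Cedarfen=23 Fernhollow=24 Greywater=7 Hollowpine=3 Juniper=18 → close Cedarfen (overflow 15)
  23÷5 = 4 each, +1 to first 3
Round 2: Briarlake=22 Fernhollow=29 Greywater=12 Hollowpine=7 Juniper=22 → close Briarlake (overflow 17)
  22÷4 = 5 each, +1 to first 2
Round 3: Fernhollow=35 Greywater=18 Hollowpine=12 Juniper=27 → close Fernhollow (overflow 23)
  35÷3 = 11 each, +1 to first 2
Round 4: Greywater=30 Hollowpine=24 Juniper=38 → close Juniper (overflow 28)
  38÷2 = 19 each, +1 to first 0
Round 5: Greywater=49 Hollowpine=43 → close Greywater (overflow 35)
  49÷1 = 49 each, +1 to first 0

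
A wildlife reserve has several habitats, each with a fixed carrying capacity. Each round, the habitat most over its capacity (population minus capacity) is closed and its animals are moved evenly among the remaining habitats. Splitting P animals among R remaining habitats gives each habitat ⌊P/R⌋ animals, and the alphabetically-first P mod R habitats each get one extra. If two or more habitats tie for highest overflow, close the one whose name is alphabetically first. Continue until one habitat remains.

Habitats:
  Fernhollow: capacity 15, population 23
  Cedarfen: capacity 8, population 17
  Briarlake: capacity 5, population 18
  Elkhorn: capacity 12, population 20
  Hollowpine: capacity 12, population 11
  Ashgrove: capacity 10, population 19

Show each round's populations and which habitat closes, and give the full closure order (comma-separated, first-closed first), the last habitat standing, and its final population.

Closure order: Briarlake, Ashgrove, Cedarfen, Elkhorn, Fernhollow
Last habitat: Hollowpine with 108 animals

Round 1: Ashgrove=19 Briarlake=18 Cedarfen=17 Elkhorn=20 Fernhollow=23 Hollowpine=11 → close Briarlake (overflow 13)
  18÷5 = 3 each, +1 to first 3
Round 2: Ashgrove=23 Cedarfen=21 Elkhorn=24 Fernhollow=26 Hollowpine=14 → close Ashgrove (overflow 13)
  23÷4 = 5 each, +1 to first 3
Round 3: Cedarfen=27 Elkhorn=30 Fernhollow=32 Hollowpine=19 → close Cedarfen (overflow 19)
  27÷3 = 9 each, +1 to first 0
Round 4: Elkhorn=39 Fernhollow=41 Hollowpine=28 → close Elkhorn (overflow 27)
  39÷2 = 19 each, +1 to first 1
Round 5: Fernhollow=61 Hollowpine=47 → close Fernhollow (overflow 46)
  61÷1 = 61 each, +1 to first 0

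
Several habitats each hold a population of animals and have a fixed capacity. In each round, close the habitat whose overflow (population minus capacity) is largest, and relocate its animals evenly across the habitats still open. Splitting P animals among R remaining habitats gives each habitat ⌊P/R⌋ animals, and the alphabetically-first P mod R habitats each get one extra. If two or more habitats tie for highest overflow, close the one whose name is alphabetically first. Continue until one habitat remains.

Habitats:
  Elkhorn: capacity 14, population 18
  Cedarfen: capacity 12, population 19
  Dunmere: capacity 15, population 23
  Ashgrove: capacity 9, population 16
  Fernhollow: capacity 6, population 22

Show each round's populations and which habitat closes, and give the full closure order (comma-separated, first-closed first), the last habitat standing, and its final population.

Round 1: Ashgrove=16 Cedarfen=19 Dunmere=23 Elkhorn=18 Fernhollow=22 → close Fernhollow (overflow 16)
  22÷4 = 5 each, +1 to first 2
Round 2: Ashgrove=22 Cedarfen=25 Dunmere=28 Elkhorn=23 → close Ashgrove (overflow 13)
  22÷3 = 7 each, +1 to first 1
Round 3: Cedarfen=33 Dunmere=35 Elkhorn=30 → close Cedarfen (overflow 21)
  33÷2 = 16 each, +1 to first 1
Round 4: Dunmere=52 Elkhorn=46 → close Dunmere (overflow 37)
  52÷1 = 52 each, +1 to first 0

Closure order: Fernhollow, Ashgrove, Cedarfen, Dunmere
Last habitat: Elkhorn with 98 animals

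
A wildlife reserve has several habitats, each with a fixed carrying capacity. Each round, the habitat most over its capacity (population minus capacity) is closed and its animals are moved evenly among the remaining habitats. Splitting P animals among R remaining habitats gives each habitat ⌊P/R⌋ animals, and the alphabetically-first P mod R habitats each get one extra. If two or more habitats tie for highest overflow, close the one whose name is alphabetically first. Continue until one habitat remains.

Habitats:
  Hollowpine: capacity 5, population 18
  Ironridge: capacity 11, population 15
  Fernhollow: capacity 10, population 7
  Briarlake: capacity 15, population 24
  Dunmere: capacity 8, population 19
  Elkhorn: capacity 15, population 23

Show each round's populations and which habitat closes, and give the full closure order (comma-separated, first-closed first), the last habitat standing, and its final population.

Round 1: Briarlake=24 Dunmere=19 Elkhorn=23 Fernhollow=7 Hollowpine=18 Ironridge=15 → close Hollowpine (overflow 13)
  18÷5 = 3 each, +1 to first 3
Round 2: Briarlake=28 Dunmere=23 Elkhorn=27 Fernhollow=10 Ironridge=18 → close Dunmere (overflow 15)
  23÷4 = 5 each, +1 to first 3
Round 3: Briarlake=34 Elkhorn=33 Fernhollow=16 Ironridge=23 → close Briarlake (overflow 19)
  34÷3 = 11 each, +1 to first 1
Round 4: Elkhorn=45 Fernhollow=27 Ironridge=34 → close Elkhorn (overflow 30)
  45÷2 = 22 each, +1 to first 1
Round 5: Fernhollow=50 Ironridge=56 → close Ironridge (overflow 45)
  56÷1 = 56 each, +1 to first 0

Closure order: Hollowpine, Dunmere, Briarlake, Elkhorn, Ironridge
Last habitat: Fernhollow with 106 animals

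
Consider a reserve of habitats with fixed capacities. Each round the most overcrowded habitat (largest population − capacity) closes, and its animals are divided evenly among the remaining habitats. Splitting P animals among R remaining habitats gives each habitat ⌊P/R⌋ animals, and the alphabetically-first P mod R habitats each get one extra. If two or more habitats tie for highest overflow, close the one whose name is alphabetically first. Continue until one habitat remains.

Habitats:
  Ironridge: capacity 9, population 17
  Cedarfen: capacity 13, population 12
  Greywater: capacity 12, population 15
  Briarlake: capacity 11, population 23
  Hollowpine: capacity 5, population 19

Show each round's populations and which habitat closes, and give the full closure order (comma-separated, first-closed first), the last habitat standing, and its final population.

Round 1: Briarlake=23 Cedarfen=12 Greywater=15 Hollowpine=19 Ironridge=17 → close Hollowpine (overflow 14)
  19÷4 = 4 each, +1 to first 3
Round 2: Briarlake=28 Cedarfen=17 Greywater=20 Ironridge=21 → close Briarlake (overflow 17)
  28÷3 = 9 each, +1 to first 1
Round 3: Cedarfen=27 Greywater=29 Ironridge=30 → close Ironridge (overflow 21)
  30÷2 = 15 each, +1 to first 0
Round 4: Cedarfen=42 Greywater=44 → close Greywater (overflow 32)
  44÷1 = 44 each, +1 to first 0

Closure order: Hollowpine, Briarlake, Ironridge, Greywater
Last habitat: Cedarfen with 86 animals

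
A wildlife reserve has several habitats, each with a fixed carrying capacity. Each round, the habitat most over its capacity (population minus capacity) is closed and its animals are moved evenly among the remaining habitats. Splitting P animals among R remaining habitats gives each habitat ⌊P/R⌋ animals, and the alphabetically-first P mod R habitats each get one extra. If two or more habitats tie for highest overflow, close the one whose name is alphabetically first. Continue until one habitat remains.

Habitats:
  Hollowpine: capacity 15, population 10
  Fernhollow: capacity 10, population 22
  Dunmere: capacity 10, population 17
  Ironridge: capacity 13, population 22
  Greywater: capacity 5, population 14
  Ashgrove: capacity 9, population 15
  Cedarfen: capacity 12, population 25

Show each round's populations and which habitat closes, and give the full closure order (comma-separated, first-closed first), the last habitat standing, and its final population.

Closure order: Cedarfen, Fernhollow, Greywater, Ashgrove, Dunmere, Ironridge
Last habitat: Hollowpine with 125 animals

Round 1: Ashgrove=15 Cedarfen=25 Dunmere=17 Fernhollow=22 Greywater=14 Hollowpine=10 Ironridge=22 → close Cedarfen (overflow 13)
  25÷6 = 4 each, +1 to first 1
Round 2: Ashgrove=20 Dunmere=21 Fernhollow=26 Greywater=18 Hollowpine=14 Ironridge=26 → close Fernhollow (overflow 16)
  26÷5 = 5 each, +1 to first 1
Round 3: Ashgrove=26 Dunmere=26 Greywater=23 Hollowpine=19 Ironridge=31 → close Greywater (overflow 18)
  23÷4 = 5 each, +1 to first 3
Round 4: Ashgrove=32 Dunmere=32 Hollowpine=25 Ironridge=36 → close Ashgrove (overflow 23)
  32÷3 = 10 each, +1 to first 2
Round 5: Dunmere=43 Hollowpine=36 Ironridge=46 → close Dunmere (overflow 33)
  43÷2 = 21 each, +1 to first 1
Round 6: Hollowpine=58 Ironridge=67 → close Ironridge (overflow 54)
  67÷1 = 67 each, +1 to first 0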